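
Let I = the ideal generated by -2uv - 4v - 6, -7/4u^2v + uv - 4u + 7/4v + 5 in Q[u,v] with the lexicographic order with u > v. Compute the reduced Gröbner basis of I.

G = {u - 29/5v - 34/5, v^2 + 44/29v + 15/29}

f_1 = -2uv - 4v - 6, LT = uv.
f_2 = -7/4u^2v + uv - 4u + 7/4v + 5, LT = u^2v.

S(f_1,f_2): lcm = u^2v. S = 18/7uv + 5/7u + v + 20/7.
  reduce S modulo (f_1, f_2):
  remainder 5/7u - 29/7v - 34/7 ≠ 0; add g_3 = 5/7u - 29/7v - 34/7 to the basis.

S(f_1,g_3): lcm = uv. S = 29/5v^2 + 44/5v + 3.
  reduce S modulo (f_1, f_2, g_3):
  remainder 29/5v^2 + 44/5v + 3 ≠ 0; add g_4 = 29/5v^2 + 44/5v + 3 to the basis.

The other S-polynomials (S(f_2,g_3), S(f_1,g_4), S(f_2,g_4), S(g_3,g_4)) all reduce to 0 modulo the current basis, so we have a Gröbner basis.
Inter-reduce: drop elements whose leading term is divisible by another's, tail-reduce, and make monic.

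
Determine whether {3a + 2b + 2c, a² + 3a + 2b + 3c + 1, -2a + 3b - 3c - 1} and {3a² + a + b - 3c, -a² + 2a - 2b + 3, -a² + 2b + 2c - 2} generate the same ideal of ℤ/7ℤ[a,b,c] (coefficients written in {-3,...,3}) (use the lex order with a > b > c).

No, the ideals differ.

For a fixed monomial order, each ideal has a unique reduced Gröbner basis; comparing bases decides equality.
Buchberger on the first generating set:
f_1 = 3a + 2b + 2c, LT = a.
f_2 = a² + 3a + 2b + 3c + 1, LT = a².
f_3 = -2a + 3b - 3c - 1, LT = a.

S(f_1,f_2): lcm = a². S = 3ab + 3ac - 3a - 2b - 3c - 1.
  reduce S modulo (f_1, f_2, f_3):
  remainder -2b² + 3bc - 2c² - c - 1 ≠ 0; add g_4 = -2b² + 3bc - 2c² - c - 1 to the basis.

S(f_1,f_3): lcm = a. S = b - 2c + 3.
  reduce S modulo (f_1, f_2, f_3, g_4):
  remainder b - 2c + 3 ≠ 0; add g_5 = b - 2c + 3 to the basis.

S(f_2,f_3): lcm = a². S = -2ab + 2ac - a + 2b + 3c + 1.
  reduce S modulo (f_1, f_2, f_3, g_4, g_5):
  remainder -c² - 3 ≠ 0; add g_6 = -c² - 3 to the basis.

The other S-polynomials (S(f_1,g_4), S(f_2,g_4), S(f_3,g_4), S(f_1,g_5), S(f_2,g_5), S(f_3,g_5), S(g_4,g_5), S(f_1,g_6), S(f_2,g_6), S(f_3,g_6), S(g_4,g_6), S(g_5,g_6)) all reduce to 0 modulo the current basis, so we have a Gröbner basis.
Inter-reduce: drop elements whose leading term is divisible by another's, tail-reduce, and make monic.
Reduced Gröbner basis: {a + 2c - 2, b - 2c + 3, c² + 3}.

Buchberger on the second generating set:
h_1 = 3a² + a + b - 3c, LT = a².
h_2 = -a² + 2a - 2b + 3, LT = a².
h_3 = -a² + 2b + 2c - 2, LT = a².

S(h_1,h_2): lcm = a². S = 3b - c + 3.
  reduce S modulo (h_1, h_2, h_3):
  remainder 3b - c + 3 ≠ 0; add k_4 = 3b - c + 3 to the basis.

S(h_1,h_3): lcm = a². S = -2a + c - 2.
  reduce S modulo (h_1, h_2, h_3, k_4):
  remainder -2a + c - 2 ≠ 0; add k_5 = -2a + c - 2 to the basis.

S(h_1,k_5): lcm = a². S = -3ac - 3a - 2b - c.
  reduce S modulo (h_1, h_2, h_3, k_4, k_5):
  remainder 2c² + c - 2 ≠ 0; add k_6 = 2c² + c - 2 to the basis.

The other S-polynomials (S(h_2,h_3), S(h_1,k_4), S(h_2,k_4), S(h_3,k_4), S(h_2,k_5), S(h_3,k_5), S(k_4,k_5), S(h_1,k_6), S(h_2,k_6), S(h_3,k_6), S(k_4,k_6), S(k_5,k_6)) all reduce to 0 modulo the current basis, so we have a Gröbner basis.
Inter-reduce: drop elements whose leading term is divisible by another's, tail-reduce, and make monic.
Reduced Gröbner basis: {a + 3c + 1, b + 2c + 1, c² - 3c - 1}.

Since the reduced bases disagree, the two ideals are not the same.
The choice of monomial ordering does not affect the verdict — as long as both bases are computed under the same ordering, their equality decides ideal equality.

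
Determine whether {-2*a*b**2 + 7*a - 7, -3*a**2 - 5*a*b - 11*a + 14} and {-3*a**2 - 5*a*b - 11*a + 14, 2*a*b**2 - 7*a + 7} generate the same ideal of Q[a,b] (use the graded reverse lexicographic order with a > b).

Yes, the ideals are equal.

For a fixed monomial order, each ideal has a unique reduced Gröbner basis; comparing bases decides equality.
Buchberger on the first generating set:
f_1 = -2*a*b**2 + 7*a - 7, LT = a*b**2.
f_2 = -3*a**2 - 5*a*b - 11*a + 14, LT = a**2.

S(f_1,f_2): lcm = a**2*b**2. S = -5/3*a*b**3 - 11/3*a*b**2 - 7/2*a**2 + 14/3*b**2 + 7/2*a.
  reduce S modulo (f_1, f_2):
  remainder 14/3*b**2 + 7/2*a + 35/6*b - 7/2 ≠ 0; add g_3 = 14/3*b**2 + 7/2*a + 35/6*b - 7/2 to the basis.

The other S-polynomials (S(f_1,g_3), S(f_2,g_3)) all reduce to 0 modulo the current basis, so we have a Gröbner basis.
Inter-reduce: drop elements whose leading term is divisible by another's, tail-reduce, and make monic.
Reduced Gröbner basis: {a**2 + 5/3*a*b + 11/3*a - 14/3, b**2 + 3/4*a + 5/4*b - 3/4}.

Buchberger on the second generating set:
h_1 = -3*a**2 - 5*a*b - 11*a + 14, LT = a**2.
h_2 = 2*a*b**2 - 7*a + 7, LT = a*b**2.

S(h_1,h_2): lcm = a**2*b**2. S = 5/3*a*b**3 + 11/3*a*b**2 + 7/2*a**2 - 14/3*b**2 - 7/2*a.
  reduce S modulo (h_1, h_2):
  remainder -14/3*b**2 - 7/2*a - 35/6*b + 7/2 ≠ 0; add k_3 = -14/3*b**2 - 7/2*a - 35/6*b + 7/2 to the basis.

The other S-polynomials (S(h_1,k_3), S(h_2,k_3)) all reduce to 0 modulo the current basis, so we have a Gröbner basis.
Inter-reduce: drop elements whose leading term is divisible by another's, tail-reduce, and make monic.
Reduced Gröbner basis: {a**2 + 5/3*a*b + 11/3*a - 14/3, b**2 + 3/4*a + 5/4*b - 3/4}.

Same reduced basis, so the two generating sets span the same ideal.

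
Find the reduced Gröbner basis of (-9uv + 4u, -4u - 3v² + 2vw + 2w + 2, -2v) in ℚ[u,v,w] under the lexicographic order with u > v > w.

G = {u, v, w + 1}

f_1 = -9uv + 4u, LT = uv.
f_2 = -4u - 3v² + 2vw + 2w + 2, LT = u.
f_3 = -2v, LT = v.

S(f_1,f_2): lcm = uv. S = -4/9u - ¾v³ + ½v²w + ½vw + ½v.
  leading term u: subtract (1/9)·f_2 from -4/9u - ¾v³ + ½v²w + ½vw + ½v → -¾v³ + ½v²w + ⅓v² + 5/18vw + ½v - 2/9w - 2/9
  leading term v³: subtract (⅜v²)·f_3 from -¾v³ + ½v²w + ⅓v² + 5/18vw + ½v - 2/9w - 2/9 → ½v²w + ⅓v² + 5/18vw + ½v - 2/9w - 2/9
  leading term v²w: subtract (-¼vw)·f_3 from ½v²w + ⅓v² + 5/18vw + ½v - 2/9w - 2/9 → ⅓v² + 5/18vw + ½v - 2/9w - 2/9
  leading term v²: subtract (-⅙v)·f_3 from ⅓v² + 5/18vw + ½v - 2/9w - 2/9 → 5/18vw + ½v - 2/9w - 2/9
  leading term vw: subtract (-5/36w)·f_3 from 5/18vw + ½v - 2/9w - 2/9 → ½v - 2/9w - 2/9
  leading term v: subtract (-¼)·f_3 from ½v - 2/9w - 2/9 → -2/9w - 2/9
  leading term w: no divisor's leading term divides it; move -2/9w to the remainder.
  leading term 1: no divisor's leading term divides it; move -2/9 to the remainder.
  remainder -2/9w - 2/9 ≠ 0; add g_4 = -2/9w - 2/9 to the basis.

The other S-polynomials (S(f_1,f_3), S(f_2,f_3), S(f_1,g_4), S(f_2,g_4), S(f_3,g_4)) all reduce to 0 modulo the current basis, so we have a Gröbner basis.
Inter-reduce: drop elements whose leading term is divisible by another's, tail-reduce, and make monic.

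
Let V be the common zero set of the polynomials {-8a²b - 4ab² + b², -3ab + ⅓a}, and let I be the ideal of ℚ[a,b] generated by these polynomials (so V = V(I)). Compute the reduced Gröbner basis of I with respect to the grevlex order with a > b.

G = {b³ - 1/9b², a² - 9/8b² + 1/18a, ab - 1/9a}

f_1 = -8a²b - 4ab² + b², LT = a²b.
f_2 = -3ab + ⅓a, LT = ab.

S(f_1,f_2): lcm = a²b. S = ½ab² + 1/9a² - ⅛b².
  leading term ab²: subtract (-⅙b)·f_2 from ½ab² + 1/9a² - ⅛b² → 1/9a² + 1/18ab - ⅛b²
  leading term a²: no divisor's leading term divides it; move 1/9a² to the remainder.
  leading term ab: subtract (-1/54)·f_2 from 1/18ab - ⅛b² → -⅛b² + 1/162a
  leading term b²: no divisor's leading term divides it; move -⅛b² to the remainder.
  leading term a: no divisor's leading term divides it; move 1/162a to the remainder.
  remainder 1/9a² - ⅛b² + 1/162a ≠ 0; add g_3 = 1/9a² - ⅛b² + 1/162a to the basis.

S(f_1,g_3): lcm = a²b. S = ½ab² + 9/8b³ - 1/18ab - ⅛b².
  leading term ab²: subtract (-⅙b)·f_2 from ½ab² + 9/8b³ - 1/18ab - ⅛b² → 9/8b³ - ⅛b²
  leading term b³: no divisor's leading term divides it; move 9/8b³ to the remainder.
  leading term b²: no divisor's leading term divides it; move -⅛b² to the remainder.
  remainder 9/8b³ - ⅛b² ≠ 0; add g_4 = 9/8b³ - ⅛b² to the basis.

S(f_2,g_3): lcm = a²b. S = 9/8b³ - 1/9a² - 1/18ab.
  leading term b³: subtract (1)·g_4 from 9/8b³ - 1/9a² - 1/18ab → -1/9a² - 1/18ab + ⅛b²
  leading term a²: subtract (-1)·g_3 from -1/9a² - 1/18ab + ⅛b² → -1/18ab + 1/162a
  leading term ab: subtract (1/54)·f_2 from -1/18ab + 1/162a → 0
  remainder 0.

S(f_1,g_4): lcm = a²b³. S = ½ab⁴ + 1/9a²b² - ⅛b⁴.
  leading term ab⁴: subtract (-⅙b³)·f_2 from ½ab⁴ + 1/9a²b² - ⅛b⁴ → 1/9a²b² + 1/18ab³ - ⅛b⁴
  leading term a²b²: subtract (-1/72b)·f_1 from 1/9a²b² + 1/18ab³ - ⅛b⁴ → -⅛b⁴ + 1/72b³
  leading term b⁴: subtract (-1/9b)·g_4 from -⅛b⁴ + 1/72b³ → 0
  remainder 0.

S(f_2,g_4): lcm = ab³. S = 0.
  remainder 0.

S(g_3,g_4): leading monomials are coprime, so the S-polynomial reduces to 0 (Buchberger's first criterion).
Every S-polynomial of the final basis reduces to 0, so we have a Gröbner basis.
Inter-reduce: drop elements whose leading term is divisible by another's, tail-reduce, and make monic.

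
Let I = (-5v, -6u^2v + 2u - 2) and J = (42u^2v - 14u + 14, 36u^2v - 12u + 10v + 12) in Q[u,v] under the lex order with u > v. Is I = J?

Two ideals are equal iff their reduced Gröbner bases coincide (the reduced basis is unique for a fixed ordering).
Buchberger on the first generating set:
f_1 = -5v, LT = v.
f_2 = -6u^2v + 2u - 2, LT = u^2v.

S(f_1,f_2): lcm = u^2v. S = 1/3u - 1/3.
  leading term u: no divisor's leading term divides it; move 1/3u to the remainder.
  leading term 1: no divisor's leading term divides it; move -1/3 to the remainder.
  remainder 1/3u - 1/3 ≠ 0; add g_3 = 1/3u - 1/3 to the basis.

S(f_1,g_3): leading monomials are coprime, so the S-polynomial reduces to 0 (Buchberger's first criterion).
S(f_2,g_3): lcm = u^2v. S = uv - 1/3u + 1/3.
  leading term uv: subtract (-1/5u)·f_1 from uv - 1/3u + 1/3 → -1/3u + 1/3
  leading term u: subtract (-1)·g_3 from -1/3u + 1/3 → 0
  remainder 0.

Every S-polynomial of the final basis reduces to 0, so we have a Gröbner basis.
Inter-reduce: drop elements whose leading term is divisible by another's, tail-reduce, and make monic.
Reduced Gröbner basis: {u - 1, v}.

Buchberger on the second generating set:
h_1 = 42u^2v - 14u + 14, LT = u^2v.
h_2 = 36u^2v - 12u + 10v + 12, LT = u^2v.

S(h_1,h_2): lcm = u^2v. S = -5/18v.
  leading term v: no divisor's leading term divides it; move -5/18v to the remainder.
  remainder -5/18v ≠ 0; add k_3 = -5/18v to the basis.

S(h_1,k_3): lcm = u^2v. S = -1/3u + 1/3.
  leading term u: no divisor's leading term divides it; move -1/3u to the remainder.
  leading term 1: no divisor's leading term divides it; move 1/3 to the remainder.
  remainder -1/3u + 1/3 ≠ 0; add k_4 = -1/3u + 1/3 to the basis.

S(h_2,k_3): lcm = u^2v. S = -1/3u + 5/18v + 1/3.
  leading term u: subtract (1)·k_4 from -1/3u + 5/18v + 1/3 → 5/18v
  leading term v: subtract (-1)·k_3 from 5/18v → 0
  remainder 0.

S(h_1,k_4): lcm = u^2v. S = uv - 1/3u + 1/3.
  leading term uv: subtract (-18/5u)·k_3 from uv - 1/3u + 1/3 → -1/3u + 1/3
  leading term u: subtract (1)·k_4 from -1/3u + 1/3 → 0
  remainder 0.

S(h_2,k_4): lcm = u^2v. S = uv - 1/3u + 5/18v + 1/3.
  leading term uv: subtract (-18/5u)·k_3 from uv - 1/3u + 5/18v + 1/3 → -1/3u + 5/18v + 1/3
  leading term u: subtract (1)·k_4 from -1/3u + 5/18v + 1/3 → 5/18v
  leading term v: subtract (-1)·k_3 from 5/18v → 0
  remainder 0.

S(k_3,k_4): leading monomials are coprime, so the S-polynomial reduces to 0 (Buchberger's first criterion).
Every S-polynomial of the final basis reduces to 0, so we have a Gröbner basis.
Inter-reduce: drop elements whose leading term is divisible by another's, tail-reduce, and make monic.
Reduced Gröbner basis: {u - 1, v}.

Same reduced basis, so the two generating sets span the same ideal.

Yes, the ideals are equal.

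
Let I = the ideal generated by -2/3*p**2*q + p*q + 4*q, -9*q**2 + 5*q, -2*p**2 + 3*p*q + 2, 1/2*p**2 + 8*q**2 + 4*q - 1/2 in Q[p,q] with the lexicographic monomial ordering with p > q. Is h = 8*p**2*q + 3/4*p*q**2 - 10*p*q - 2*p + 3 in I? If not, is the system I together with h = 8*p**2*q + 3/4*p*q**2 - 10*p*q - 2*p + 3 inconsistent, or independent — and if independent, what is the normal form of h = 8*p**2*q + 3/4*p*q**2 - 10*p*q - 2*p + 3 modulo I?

First compute the reduced Gröbner basis of I by Buchberger's algorithm.
f_1 = -2/3*p**2*q + p*q + 4*q, LT = p**2*q.
f_2 = -9*q**2 + 5*q, LT = q**2.
f_3 = -2*p**2 + 3*p*q + 2, LT = p**2.
f_4 = 1/2*p**2 + 8*q**2 + 4*q - 1/2, LT = p**2.

S(f_1,f_3): lcm = p**2*q. S = 3/2*p*q**2 - 3/2*p*q - 5*q.
  leading term p*q**2: subtract (-1/6*p)·f_2 from 3/2*p*q**2 - 3/2*p*q - 5*q → -2/3*p*q - 5*q
  leading term p*q: no divisor's leading term divides it; move -2/3*p*q to the remainder.
  leading term q: no divisor's leading term divides it; move -5*q to the remainder.
  remainder -2/3*p*q - 5*q ≠ 0; add k_5 = -2/3*p*q - 5*q to the basis.

S(f_1,f_4): lcm = p**2*q. S = -3/2*p*q - 16*q**3 - 8*q**2 - 5*q.
  leading term p*q: subtract (9/4)·k_5 from -3/2*p*q - 16*q**3 - 8*q**2 - 5*q → -16*q**3 - 8*q**2 + 25/4*q
  leading term q**3: subtract (16/9*q)·f_2 from -16*q**3 - 8*q**2 + 25/4*q → -152/9*q**2 + 25/4*q
  leading term q**2: subtract (152/81)·f_2 from -152/9*q**2 + 25/4*q → -1015/324*q
  leading term q: no divisor's leading term divides it; move -1015/324*q to the remainder.
  remainder -1015/324*q ≠ 0; add k_6 = -1015/324*q to the basis.

The other S-polynomials (S(f_1,f_2), S(f_2,f_3), S(f_2,f_4), S(f_3,f_4), S(f_1,k_5), S(f_2,k_5), S(f_3,k_5), S(f_4,k_5), S(f_1,k_6), S(f_2,k_6), S(f_3,k_6), S(f_4,k_6), S(k_5,k_6)) all reduce to 0 modulo the current basis, so we have a Gröbner basis.
Inter-reduce: drop elements whose leading term is divisible by another's, tail-reduce, and make monic.
Reduced Gröbner basis: {p**2 - 1, q}.
Label its elements g_1 = p**2 - 1, g_2 = q.

Reduce h = 8*p**2*q + 3/4*p*q**2 - 10*p*q - 2*p + 3 modulo G:
  leading term p**2*q: subtract (8*q)·g_1 from 8*p**2*q + 3/4*p*q**2 - 10*p*q - 2*p + 3 → 3/4*p*q**2 - 10*p*q - 2*p + 8*q + 3
  leading term p*q**2: subtract (3/4*p*q)·g_2 from 3/4*p*q**2 - 10*p*q - 2*p + 8*q + 3 → -10*p*q - 2*p + 8*q + 3
  leading term p*q: subtract (-10*p)·g_2 from -10*p*q - 2*p + 8*q + 3 → -2*p + 8*q + 3
  leading term p: no divisor's leading term divides it; move -2*p to the remainder.
  leading term q: subtract (8)·g_2 from 8*q + 3 → 3
  leading term 1: no divisor's leading term divides it; move 3 to the remainder.
  normal form = -2*p + 3.
The normal form is nonzero, so h ∉ I. Since h minus its normal form lies in I, I + (h) = I + (r) where r = -2*p + 3; decide whether this ideal is the whole ring.
Run Buchberger on G together with r (pairs among the g_i already reduce to 0 since G is a Gröbner basis):
g_1 = p**2 - 1, LT = p**2.
g_2 = q, LT = q.
r = -2*p + 3, LT = p.

S(g_1,r): lcm = p**2. S = 3/2*p - 1.
  leading term p: subtract (-3/4)·r from 3/2*p - 1 → 5/4
  leading term 1: no divisor's leading term divides it; move 5/4 to the remainder.
  remainder 5/4 ≠ 0; add m_4 = 5/4 to the basis.

The other S-polynomials (S(g_1,g_2), S(g_2,r), S(g_1,m_4), S(g_2,m_4), S(r,m_4)) all reduce to 0 modulo the current basis, so we have a Gröbner basis.
Inter-reduce: drop elements whose leading term is divisible by another's, tail-reduce, and make monic.
Reduced Gröbner basis: {1}.
The reduced Gröbner basis of I + (h) is {1}: the ideal is the whole ring, so the enlarged system has no common solution — adjoining h is inconsistent.

The remainder on division by a Gröbner basis is unique — it is the normal form.

Adjoining 8*p**2*q + 3/4*p*q**2 - 10*p*q - 2*p + 3 makes the ideal the whole ring: the system is inconsistent.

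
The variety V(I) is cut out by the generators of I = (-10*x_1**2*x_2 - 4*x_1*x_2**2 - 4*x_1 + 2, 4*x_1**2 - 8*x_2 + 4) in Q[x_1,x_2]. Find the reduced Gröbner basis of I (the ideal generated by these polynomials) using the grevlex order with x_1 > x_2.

f_1 = -10*x_1**2*x_2 - 4*x_1*x_2**2 - 4*x_1 + 2, LT = x_1**2*x_2.
f_2 = 4*x_1**2 - 8*x_2 + 4, LT = x_1**2.

S(f_1,f_2): lcm = x_1**2*x_2. S = 2/5*x_1*x_2**2 + 2*x_2**2 + 2/5*x_1 - x_2 - 1/5.
  leading term x_1*x_2**2: no divisor's leading term divides it; move 2/5*x_1*x_2**2 to the remainder.
  leading term x_2**2: no divisor's leading term divides it; move 2*x_2**2 to the remainder.
  leading term x_1: no divisor's leading term divides it; move 2/5*x_1 to the remainder.
  leading term x_2: no divisor's leading term divides it; move -x_2 to the remainder.
  leading term 1: no divisor's leading term divides it; move -1/5 to the remainder.
  remainder 2/5*x_1*x_2**2 + 2*x_2**2 + 2/5*x_1 - x_2 - 1/5 ≠ 0; add g_3 = 2/5*x_1*x_2**2 + 2*x_2**2 + 2/5*x_1 - x_2 - 1/5 to the basis.

S(f_1,g_3): lcm = x_1**2*x_2**2. S = 2/5*x_1*x_2**3 - 5*x_1*x_2**2 - x_1**2 + 29/10*x_1*x_2 + 1/2*x_1 - 1/5*x_2.
  leading term x_1*x_2**3: subtract (x_2)·g_3 from 2/5*x_1*x_2**3 - 5*x_1*x_2**2 - x_1**2 + 29/10*x_1*x_2 + 1/2*x_1 - 1/5*x_2 → -5*x_1*x_2**2 - 2*x_2**3 - x_1**2 + 5/2*x_1*x_2 + x_2**2 + 1/2*x_1
  leading term x_1*x_2**2: subtract (-25/2)·g_3 from -5*x_1*x_2**2 - 2*x_2**3 - x_1**2 + 5/2*x_1*x_2 + x_2**2 + 1/2*x_1 → -2*x_2**3 - x_1**2 + 5/2*x_1*x_2 + 26*x_2**2 + 11/2*x_1 - 25/2*x_2 - 5/2
  leading term x_2**3: no divisor's leading term divides it; move -2*x_2**3 to the remainder.
  leading term x_1**2: subtract (-1/4)·f_2 from -x_1**2 + 5/2*x_1*x_2 + 26*x_2**2 + 11/2*x_1 - 25/2*x_2 - 5/2 → 5/2*x_1*x_2 + 26*x_2**2 + 11/2*x_1 - 29/2*x_2 - 3/2
  leading term x_1*x_2: no divisor's leading term divides it; move 5/2*x_1*x_2 to the remainder.
  leading term x_2**2: no divisor's leading term divides it; move 26*x_2**2 to the remainder.
  leading term x_1: no divisor's leading term divides it; move 11/2*x_1 to the remainder.
  leading term x_2: no divisor's leading term divides it; move -29/2*x_2 to the remainder.
  leading term 1: no divisor's leading term divides it; move -3/2 to the remainder.
  remainder -2*x_2**3 + 5/2*x_1*x_2 + 26*x_2**2 + 11/2*x_1 - 29/2*x_2 - 3/2 ≠ 0; add g_4 = -2*x_2**3 + 5/2*x_1*x_2 + 26*x_2**2 + 11/2*x_1 - 29/2*x_2 - 3/2 to the basis.

S(f_2,g_3): lcm = x_1**2*x_2**2. S = -5*x_1*x_2**2 - 2*x_2**3 - x_1**2 + 5/2*x_1*x_2 + x_2**2 + 1/2*x_1.
  leading term x_1*x_2**2: subtract (-25/2)·g_3 from -5*x_1*x_2**2 - 2*x_2**3 - x_1**2 + 5/2*x_1*x_2 + x_2**2 + 1/2*x_1 → -2*x_2**3 - x_1**2 + 5/2*x_1*x_2 + 26*x_2**2 + 11/2*x_1 - 25/2*x_2 - 5/2
  leading term x_2**3: subtract (1)·g_4 from -2*x_2**3 - x_1**2 + 5/2*x_1*x_2 + 26*x_2**2 + 11/2*x_1 - 25/2*x_2 - 5/2 → -x_1**2 + 2*x_2 - 1
  leading term x_1**2: subtract (-1/4)·f_2 from -x_1**2 + 2*x_2 - 1 → 0
  remainder 0.

S(f_1,g_4): lcm = x_1**2*x_2**3. S = 2/5*x_1*x_2**4 + 5/4*x_1**3*x_2 + 13*x_1**2*x_2**2 + 11/4*x_1**3 - 29/4*x_1**2*x_2 + 2/5*x_1*x_2**2 - 3/4*x_1**2 - 1/5*x_2**2.
  leading term x_1*x_2**4: subtract (x_2**2)·g_3 from 2/5*x_1*x_2**4 + 5/4*x_1**3*x_2 + 13*x_1**2*x_2**2 + 11/4*x_1**3 - 29/4*x_1**2*x_2 + 2/5*x_1*x_2**2 - 3/4*x_1**2 - 1/5*x_2**2 → 5/4*x_1**3*x_2 + 13*x_1**2*x_2**2 - 2*x_2**4 + 11/4*x_1**3 - 29/4*x_1**2*x_2 + x_2**3 - 3/4*x_1**2
  leading term x_1**3*x_2: subtract (-1/8*x_1)·f_1 from 5/4*x_1**3*x_2 + 13*x_1**2*x_2**2 - 2*x_2**4 + 11/4*x_1**3 - 29/4*x_1**2*x_2 + x_2**3 - 3/4*x_1**2 → 25/2*x_1**2*x_2**2 - 2*x_2**4 + 11/4*x_1**3 - 29/4*x_1**2*x_2 + x_2**3 - 5/4*x_1**2 + 1/4*x_1
  leading term x_1**2*x_2**2: subtract (-5/4*x_2)·f_1 from 25/2*x_1**2*x_2**2 - 2*x_2**4 + 11/4*x_1**3 - 29/4*x_1**2*x_2 + x_2**3 - 5/4*x_1**2 + 1/4*x_1 → -5*x_1*x_2**3 - 2*x_2**4 + 11/4*x_1**3 - 29/4*x_1**2*x_2 + x_2**3 - 5/4*x_1**2 - 5*x_1*x_2 + 1/4*x_1 + 5/2*x_2
  leading term x_1*x_2**3: subtract (-25/2*x_2)·g_3 from -5*x_1*x_2**3 - 2*x_2**4 + 11/4*x_1**3 - 29/4*x_1**2*x_2 + x_2**3 - 5/4*x_1**2 - 5*x_1*x_2 + 1/4*x_1 + 5/2*x_2 → -2*x_2**4 + 11/4*x_1**3 - 29/4*x_1**2*x_2 + 26*x_2**3 - 5/4*x_1**2 - 25/2*x_2**2 + 1/4*x_1
  leading term x_2**4: subtract (x_2)·g_4 from -2*x_2**4 + 11/4*x_1**3 - 29/4*x_1**2*x_2 + 26*x_2**3 - 5/4*x_1**2 - 25/2*x_2**2 + 1/4*x_1 → 11/4*x_1**3 - 29/4*x_1**2*x_2 - 5/2*x_1*x_2**2 - 5/4*x_1**2 - 11/2*x_1*x_2 + 2*x_2**2 + 1/4*x_1 + 3/2*x_2
  leading term x_1**3: subtract (11/16*x_1)·f_2 from 11/4*x_1**3 - 29/4*x_1**2*x_2 - 5/2*x_1*x_2**2 - 5/4*x_1**2 - 11/2*x_1*x_2 + 2*x_2**2 + 1/4*x_1 + 3/2*x_2 → -29/4*x_1**2*x_2 - 5/2*x_1*x_2**2 - 5/4*x_1**2 + 2*x_2**2 - 5/2*x_1 + 3/2*x_2
  leading term x_1**2*x_2: subtract (29/40)·f_1 from -29/4*x_1**2*x_2 - 5/2*x_1*x_2**2 - 5/4*x_1**2 + 2*x_2**2 - 5/2*x_1 + 3/2*x_2 → 2/5*x_1*x_2**2 - 5/4*x_1**2 + 2*x_2**2 + 2/5*x_1 + 3/2*x_2 - 29/20
  leading term x_1*x_2**2: subtract (1)·g_3 from 2/5*x_1*x_2**2 - 5/4*x_1**2 + 2*x_2**2 + 2/5*x_1 + 3/2*x_2 - 29/20 → -5/4*x_1**2 + 5/2*x_2 - 5/4
  leading term x_1**2: subtract (-5/16)·f_2 from -5/4*x_1**2 + 5/2*x_2 - 5/4 → 0
  remainder 0.

S(f_2,g_4): leading monomials are coprime, so the S-polynomial reduces to 0 (Buchberger's first criterion).
S(g_3,g_4): lcm = x_1*x_2**3. S = 5/4*x_1**2*x_2 + 13*x_1*x_2**2 + 5*x_2**3 + 11/4*x_1**2 - 25/4*x_1*x_2 - 5/2*x_2**2 - 3/4*x_1 - 1/2*x_2.
  leading term x_1**2*x_2: subtract (-1/8)·f_1 from 5/4*x_1**2*x_2 + 13*x_1*x_2**2 + 5*x_2**3 + 11/4*x_1**2 - 25/4*x_1*x_2 - 5/2*x_2**2 - 3/4*x_1 - 1/2*x_2 → 25/2*x_1*x_2**2 + 5*x_2**3 + 11/4*x_1**2 - 25/4*x_1*x_2 - 5/2*x_2**2 - 5/4*x_1 - 1/2*x_2 + 1/4
  leading term x_1*x_2**2: subtract (125/4)·g_3 from 25/2*x_1*x_2**2 + 5*x_2**3 + 11/4*x_1**2 - 25/4*x_1*x_2 - 5/2*x_2**2 - 5/4*x_1 - 1/2*x_2 + 1/4 → 5*x_2**3 + 11/4*x_1**2 - 25/4*x_1*x_2 - 65*x_2**2 - 55/4*x_1 + 123/4*x_2 + 13/2
  leading term x_2**3: subtract (-5/2)·g_4 from 5*x_2**3 + 11/4*x_1**2 - 25/4*x_1*x_2 - 65*x_2**2 - 55/4*x_1 + 123/4*x_2 + 13/2 → 11/4*x_1**2 - 11/2*x_2 + 11/4
  leading term x_1**2: subtract (11/16)·f_2 from 11/4*x_1**2 - 11/2*x_2 + 11/4 → 0
  remainder 0.

Every S-polynomial of the final basis reduces to 0, so we have a Gröbner basis.
Inter-reduce: drop elements whose leading term is divisible by another's, tail-reduce, and make monic.

G = {x_1*x_2**2 + 5*x_2**2 + x_1 - 5/2*x_2 - 1/2, x_2**3 - 5/4*x_1*x_2 - 13*x_2**2 - 11/4*x_1 + 29/4*x_2 + 3/4, x_1**2 - 2*x_2 + 1}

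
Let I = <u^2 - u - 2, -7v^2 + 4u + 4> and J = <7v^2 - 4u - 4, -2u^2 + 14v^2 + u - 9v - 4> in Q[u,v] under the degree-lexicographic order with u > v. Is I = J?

Two ideals are equal iff their reduced Gröbner bases coincide (the reduced basis is unique for a fixed ordering).
Buchberger on the first generating set:
f_1 = u^2 - u - 2, LT = u^2.
f_2 = -7v^2 + 4u + 4, LT = v^2.

The S-polynomials (S(f_1,f_2)) all reduce to 0 modulo the current basis, so we have a Gröbner basis.
Inter-reduce: drop elements whose leading term is divisible by another's, tail-reduce, and make monic.
Reduced Gröbner basis: {u^2 - u - 2, v^2 - 4/7u - 4/7}.

Buchberger on the second generating set:
h_1 = 7v^2 - 4u - 4, LT = v^2.
h_2 = -2u^2 + 14v^2 + u - 9v - 4, LT = u^2.

The S-polynomials (S(h_1,h_2)) all reduce to 0 modulo the current basis, so we have a Gröbner basis.
Inter-reduce: drop elements whose leading term is divisible by another's, tail-reduce, and make monic.
Reduced Gröbner basis: {u^2 - 9/2u + 9/2v - 2, v^2 - 4/7u - 4/7}.

Since the reduced bases disagree, the two ideals are not the same.
The choice of monomial ordering does not affect the verdict — as long as both bases are computed under the same ordering, their equality decides ideal equality.

No, the ideals differ.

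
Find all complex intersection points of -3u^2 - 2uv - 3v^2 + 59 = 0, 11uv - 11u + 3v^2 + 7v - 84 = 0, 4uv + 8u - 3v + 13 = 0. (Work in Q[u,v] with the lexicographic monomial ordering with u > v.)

Compute a lex Gröbner basis by Buchberger's algorithm.
f_1 = -3u^2 - 2uv - 3v^2 + 59, LT = u^2.
f_2 = 11uv - 11u + 3v^2 + 7v - 84, LT = uv.
f_3 = 4uv + 8u - 3v + 13, LT = uv.

S(f_1,f_2): lcm = u^2v. S = u^2 + 13/33uv^2 - 7/11uv + 84/11u + v^3 - 59/3v.
  reduce S modulo (f_1, f_2, f_3):
  remainder 74/11u + 108/121v^3 - 364/363v^2 - 5837/363v + 4619/363 ≠ 0; add h_4 = 74/11u + 108/121v^3 - 364/363v^2 - 5837/363v + 4619/363 to the basis.

S(f_1,f_3): lcm = u^2v. S = -2u^2 + 2/3uv^2 + 3/4uv - 13/4u + v^3 - 59/3v.
  reduce S modulo (f_1, f_2, f_3, h_4):
  remainder 360/407v^3 + 1223/1628v^2 - 7131/407v - 28307/1628 ≠ 0; add h_5 = 360/407v^3 + 1223/1628v^2 - 7131/407v - 28307/1628 to the basis.

S(f_2,f_3): lcm = uv. S = -3u + 3/11v^2 + 61/44v - 479/44.
  reduce S modulo (f_1, f_2, f_3, h_4, h_5):
  remainder -41/80v^2 + 21/10v + 209/80 ≠ 0; add h_6 = -41/80v^2 + 21/10v + 209/80 to the basis.

S(f_1,h_4): lcm = u^2. S = -54/407uv^3 + 182/1221uv^2 + 7465/2442uv - 4619/2442u + v^2 - 59/3.
  reduce S modulo (f_1, f_2, f_3, h_4, h_5, h_6):
  remainder 146147/1905024v + 146147/1905024 ≠ 0; add h_7 = 146147/1905024v + 146147/1905024 to the basis.

The other S-polynomials (S(f_2,h_4), S(f_3,h_4), S(f_1,h_5), S(f_2,h_5), S(f_3,h_5), S(h_4,h_5), S(f_1,h_6), S(f_2,h_6), S(f_3,h_6), S(h_4,h_6), S(h_5,h_6), S(f_1,h_7), S(f_2,h_7), S(f_3,h_7), S(h_4,h_7), S(h_5,h_7), S(h_6,h_7)) all reduce to 0 modulo the current basis, so we have a Gröbner basis.
Inter-reduce: drop elements whose leading term is divisible by another's, tail-reduce, and make monic.
Reduced Gröbner basis: {u + 4, v + 1}.

Since the basis is lex-ordered, v + 1 is univariate in v. Its roots are {-1}. Back-substituting each root into the other basis elements fixes the other coordinates.
  v = -1: the earlier basis element becomes u + 4 = 0, giving u = -4 — point (-4, -1).

{(-4, -1)}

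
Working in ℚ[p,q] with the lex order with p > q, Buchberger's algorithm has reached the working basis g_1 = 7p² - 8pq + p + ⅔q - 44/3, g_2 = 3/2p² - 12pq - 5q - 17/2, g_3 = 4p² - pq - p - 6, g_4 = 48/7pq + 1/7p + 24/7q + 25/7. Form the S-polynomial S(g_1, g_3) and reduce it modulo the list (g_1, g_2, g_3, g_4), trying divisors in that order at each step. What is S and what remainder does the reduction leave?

lcm(LM(g_1), LM(g_3)) = p².
S = (lcm/LT(g_1))·g_1 − (lcm/LT(g_3))·g_3 = -25/28pq + 11/28p + 2/21q - 25/42.
Reduce S modulo (g_1, g_2, g_3, g_4) in that order:
  leading term pq: subtract (-25/192)·g_4 from -25/28pq + 11/28p + 2/21q - 25/42 → 79/192p + 13/24q - 25/192
  leading term p: no divisor's leading term divides it; move 79/192p to the remainder.
  leading term q: no divisor's leading term divides it; move 13/24q to the remainder.
  leading term 1: no divisor's leading term divides it; move -25/192 to the remainder.
The remainder 79/192p + 13/24q - 25/192 is nonzero, so it would be added as the next basis element.

S(g_1, g_3) = -25/28pq + 11/28p + 2/21q - 25/42; remainder on division = 79/192p + 13/24q - 25/192.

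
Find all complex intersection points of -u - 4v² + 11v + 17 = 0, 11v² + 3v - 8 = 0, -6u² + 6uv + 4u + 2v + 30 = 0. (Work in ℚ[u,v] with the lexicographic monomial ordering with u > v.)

Compute a lex Gröbner basis by Buchberger's algorithm.
f_1 = -u - 4v² + 11v + 17, LT = u.
f_2 = 11v² + 3v - 8, LT = v².
f_3 = -6u² + 6uv + 4u + 2v + 30, LT = u².

S(f_1,f_2): leading monomials are coprime, so the S-polynomial reduces to 0 (Buchberger's first criterion).
S(f_1,f_3): lcm = u². S = 4uv² - 10uv - 49/3u + ⅓v + 5.
  leading term uv²: subtract (-4v²)·f_1 from 4uv² - 10uv - 49/3u + ⅓v + 5 → -10uv - 49/3u - 16v⁴ + 44v³ + 68v² + ⅓v + 5
  leading term uv: subtract (10v)·f_1 from -10uv - 49/3u - 16v⁴ + 44v³ + 68v² + ⅓v + 5 → -49/3u - 16v⁴ + 84v³ - 42v² - 509/3v + 5
  leading term u: subtract (49/3)·f_1 from -49/3u - 16v⁴ + 84v³ - 42v² - 509/3v + 5 → -16v⁴ + 84v³ + 70/3v² - 1048/3v - 818/3
  leading term v⁴: subtract (-16/11v²)·f_2 from -16v⁴ + 84v³ + 70/3v² - 1048/3v - 818/3 → 972/11v³ + 386/33v² - 1048/3v - 818/3
  leading term v³: subtract (972/121v)·f_2 from 972/11v³ + 386/33v² - 1048/3v - 818/3 → -4502/363v² - 103480/363v - 818/3
  leading term v²: subtract (-4502/3993)·f_2 from -4502/363v² - 103480/363v - 818/3 → -1124774/3993v - 1124774/3993
  leading term v: no divisor's leading term divides it; move -1124774/3993v to the remainder.
  leading term 1: no divisor's leading term divides it; move -1124774/3993 to the remainder.
  remainder -1124774/3993v - 1124774/3993 ≠ 0; add h_4 = -1124774/3993v - 1124774/3993 to the basis.

S(f_2,f_3): leading monomials are coprime, so the S-polynomial reduces to 0 (Buchberger's first criterion).
S(f_1,h_4): leading monomials are coprime, so the S-polynomial reduces to 0 (Buchberger's first criterion).
S(f_2,h_4): lcm = v². S = -8/11v - 8/11.
  leading term v: subtract (1452/562387)·h_4 from -8/11v - 8/11 → 0
  remainder 0.

S(f_3,h_4): leading monomials are coprime, so the S-polynomial reduces to 0 (Buchberger's first criterion).
Every S-polynomial of the final basis reduces to 0, so we have a Gröbner basis.
Inter-reduce: drop elements whose leading term is divisible by another's, tail-reduce, and make monic.
Reduced Gröbner basis: {u - 2, v + 1}.

The lex basis is triangular: the last element involves only v. Solving v + 1 = 0 gives v ∈ {-1}; substituting each value into the earlier elements determines the remaining variables.
  v = -1: the earlier basis element becomes u - 2 = 0, giving u = 2 — point (2, -1).
A lex Gröbner basis triangularizes the system, enabling back-substitution.

{(2, -1)}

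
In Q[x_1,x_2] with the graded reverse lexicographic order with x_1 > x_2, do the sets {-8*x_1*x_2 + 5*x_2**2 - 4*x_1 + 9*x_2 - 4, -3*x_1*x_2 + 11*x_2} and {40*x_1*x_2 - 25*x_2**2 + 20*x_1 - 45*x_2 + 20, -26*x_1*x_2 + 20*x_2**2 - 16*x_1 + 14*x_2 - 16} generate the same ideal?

Two ideals are equal iff their reduced Gröbner bases coincide (the reduced basis is unique for a fixed ordering).
Buchberger on the first generating set:
f_1 = -8*x_1*x_2 + 5*x_2**2 - 4*x_1 + 9*x_2 - 4, LT = x_1*x_2.
f_2 = -3*x_1*x_2 + 11*x_2, LT = x_1*x_2.

S(f_1,f_2): lcm = x_1*x_2. S = -5/8*x_2**2 + 1/2*x_1 + 61/24*x_2 + 1/2.
  leading term x_2**2: no divisor's leading term divides it; move -5/8*x_2**2 to the remainder.
  leading term x_1: no divisor's leading term divides it; move 1/2*x_1 to the remainder.
  leading term x_2: no divisor's leading term divides it; move 61/24*x_2 to the remainder.
  leading term 1: no divisor's leading term divides it; move 1/2 to the remainder.
  remainder -5/8*x_2**2 + 1/2*x_1 + 61/24*x_2 + 1/2 ≠ 0; add g_3 = -5/8*x_2**2 + 1/2*x_1 + 61/24*x_2 + 1/2 to the basis.

S(f_1,g_3): lcm = x_1*x_2**2. S = -5/8*x_2**3 + 4/5*x_1**2 + 137/30*x_1*x_2 - 9/8*x_2**2 + 4/5*x_1 + 1/2*x_2.
  leading term x_2**3: subtract (x_2)·g_3 from -5/8*x_2**3 + 4/5*x_1**2 + 137/30*x_1*x_2 - 9/8*x_2**2 + 4/5*x_1 + 1/2*x_2 → 4/5*x_1**2 + 61/15*x_1*x_2 - 11/3*x_2**2 + 4/5*x_1
  leading term x_1**2: no divisor's leading term divides it; move 4/5*x_1**2 to the remainder.
  leading term x_1*x_2: subtract (-61/120)·f_1 from 61/15*x_1*x_2 - 11/3*x_2**2 + 4/5*x_1 → -9/8*x_2**2 - 37/30*x_1 + 183/40*x_2 - 61/30
  leading term x_2**2: subtract (9/5)·g_3 from -9/8*x_2**2 - 37/30*x_1 + 183/40*x_2 - 61/30 → -32/15*x_1 - 44/15
  leading term x_1: no divisor's leading term divides it; move -32/15*x_1 to the remainder.
  leading term 1: no divisor's leading term divides it; move -44/15 to the remainder.
  remainder 4/5*x_1**2 - 32/15*x_1 - 44/15 ≠ 0; add g_4 = 4/5*x_1**2 - 32/15*x_1 - 44/15 to the basis.

The other S-polynomials (S(f_2,g_3), S(f_1,g_4), S(f_2,g_4), S(g_3,g_4)) all reduce to 0 modulo the current basis, so we have a Gröbner basis.
Inter-reduce: drop elements whose leading term is divisible by another's, tail-reduce, and make monic.
Reduced Gröbner basis: {x_1**2 - 8/3*x_1 - 11/3, x_1*x_2 - 11/3*x_2, x_2**2 - 4/5*x_1 - 61/15*x_2 - 4/5}.

Buchberger on the second generating set:
h_1 = 40*x_1*x_2 - 25*x_2**2 + 20*x_1 - 45*x_2 + 20, LT = x_1*x_2.
h_2 = -26*x_1*x_2 + 20*x_2**2 - 16*x_1 + 14*x_2 - 16, LT = x_1*x_2.

S(h_1,h_2): lcm = x_1*x_2. S = 15/104*x_2**2 - 3/26*x_1 - 61/104*x_2 - 3/26.
  leading term x_2**2: no divisor's leading term divides it; move 15/104*x_2**2 to the remainder.
  leading term x_1: no divisor's leading term divides it; move -3/26*x_1 to the remainder.
  leading term x_2: no divisor's leading term divides it; move -61/104*x_2 to the remainder.
  leading term 1: no divisor's leading term divides it; move -3/26 to the remainder.
  remainder 15/104*x_2**2 - 3/26*x_1 - 61/104*x_2 - 3/26 ≠ 0; add k_3 = 15/104*x_2**2 - 3/26*x_1 - 61/104*x_2 - 3/26 to the basis.

S(h_1,k_3): lcm = x_1*x_2**2. S = -5/8*x_2**3 + 4/5*x_1**2 + 137/30*x_1*x_2 - 9/8*x_2**2 + 4/5*x_1 + 1/2*x_2.
  leading term x_2**3: subtract (-13/3*x_2)·k_3 from -5/8*x_2**3 + 4/5*x_1**2 + 137/30*x_1*x_2 - 9/8*x_2**2 + 4/5*x_1 + 1/2*x_2 → 4/5*x_1**2 + 61/15*x_1*x_2 - 11/3*x_2**2 + 4/5*x_1
  leading term x_1**2: no divisor's leading term divides it; move 4/5*x_1**2 to the remainder.
  leading term x_1*x_2: subtract (61/600)·h_1 from 61/15*x_1*x_2 - 11/3*x_2**2 + 4/5*x_1 → -9/8*x_2**2 - 37/30*x_1 + 183/40*x_2 - 61/30
  leading term x_2**2: subtract (-39/5)·k_3 from -9/8*x_2**2 - 37/30*x_1 + 183/40*x_2 - 61/30 → -32/15*x_1 - 44/15
  leading term x_1: no divisor's leading term divides it; move -32/15*x_1 to the remainder.
  leading term 1: no divisor's leading term divides it; move -44/15 to the remainder.
  remainder 4/5*x_1**2 - 32/15*x_1 - 44/15 ≠ 0; add k_4 = 4/5*x_1**2 - 32/15*x_1 - 44/15 to the basis.

The other S-polynomials (S(h_2,k_3), S(h_1,k_4), S(h_2,k_4), S(k_3,k_4)) all reduce to 0 modulo the current basis, so we have a Gröbner basis.
Inter-reduce: drop elements whose leading term is divisible by another's, tail-reduce, and make monic.
Reduced Gröbner basis: {x_1**2 - 8/3*x_1 - 11/3, x_1*x_2 - 11/3*x_2, x_2**2 - 4/5*x_1 - 61/15*x_2 - 4/5}.

Same reduced basis, so the two generating sets span the same ideal.

Yes, the ideals are equal.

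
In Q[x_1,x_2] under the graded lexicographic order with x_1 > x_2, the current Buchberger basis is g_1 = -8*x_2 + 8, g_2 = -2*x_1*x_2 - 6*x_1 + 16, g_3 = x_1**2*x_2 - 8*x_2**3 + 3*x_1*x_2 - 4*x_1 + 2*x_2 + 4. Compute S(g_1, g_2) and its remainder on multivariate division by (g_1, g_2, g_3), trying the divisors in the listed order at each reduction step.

lcm(LM(g_1), LM(g_2)) = x_1*x_2.
S = (lcm/LT(g_1))·g_1 − (lcm/LT(g_2))·g_2 = -4*x_1 + 8.
Reduce S modulo (g_1, g_2, g_3) in that order:
  leading term x_1: no divisor's leading term divides it; move -4*x_1 to the remainder.
  leading term 1: no divisor's leading term divides it; move 8 to the remainder.
The remainder -4*x_1 + 8 is nonzero, so it would be added as the next basis element.

S(g_1, g_2) = -4*x_1 + 8; remainder on division = -4*x_1 + 8.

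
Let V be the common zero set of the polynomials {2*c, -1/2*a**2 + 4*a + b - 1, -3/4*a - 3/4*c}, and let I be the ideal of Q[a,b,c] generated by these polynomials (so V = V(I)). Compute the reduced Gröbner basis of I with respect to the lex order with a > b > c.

G = {a, b - 1, c}

f_1 = 2*c, LT = c.
f_2 = -1/2*a**2 + 4*a + b - 1, LT = a**2.
f_3 = -3/4*a - 3/4*c, LT = a.

S(f_2,f_3): lcm = a**2. S = -a*c - 8*a - 2*b + 2.
  leading term a*c: subtract (-1/2*a)·f_1 from -a*c - 8*a - 2*b + 2 → -8*a - 2*b + 2
  leading term a: subtract (32/3)·f_3 from -8*a - 2*b + 2 → -2*b + 8*c + 2
  leading term b: no divisor's leading term divides it; move -2*b to the remainder.
  leading term c: subtract (4)·f_1 from 8*c + 2 → 2
  leading term 1: no divisor's leading term divides it; move 2 to the remainder.
  remainder -2*b + 2 ≠ 0; add g_4 = -2*b + 2 to the basis.

The other S-polynomials (S(f_1,f_2), S(f_1,f_3), S(f_1,g_4), S(f_2,g_4), S(f_3,g_4)) all reduce to 0 modulo the current basis, so we have a Gröbner basis.
Inter-reduce: drop elements whose leading term is divisible by another's, tail-reduce, and make monic.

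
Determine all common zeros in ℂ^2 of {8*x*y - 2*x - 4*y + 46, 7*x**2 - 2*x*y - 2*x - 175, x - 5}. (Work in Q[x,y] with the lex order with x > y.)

Compute a lex Gröbner basis by Buchberger's algorithm.
f_1 = 8*x*y - 2*x - 4*y + 46, LT = x*y.
f_2 = 7*x**2 - 2*x*y - 2*x - 175, LT = x**2.
f_3 = x - 5, LT = x.

S(f_1,f_2): lcm = x**2*y. S = -1/4*x**2 + 2/7*x*y**2 - 3/14*x*y + 23/4*x + 25*y.
  leading term x**2: subtract (-1/28)·f_2 from -1/4*x**2 + 2/7*x*y**2 - 3/14*x*y + 23/4*x + 25*y → 2/7*x*y**2 - 2/7*x*y + 159/28*x + 25*y - 25/4
  leading term x*y**2: subtract (1/28*y)·f_1 from 2/7*x*y**2 - 2/7*x*y + 159/28*x + 25*y - 25/4 → -3/14*x*y + 159/28*x + 1/7*y**2 + 327/14*y - 25/4
  leading term x*y: subtract (-3/112)·f_1 from -3/14*x*y + 159/28*x + 1/7*y**2 + 327/14*y - 25/4 → 45/8*x + 1/7*y**2 + 93/4*y - 281/56
  leading term x: subtract (45/8)·f_3 from 45/8*x + 1/7*y**2 + 93/4*y - 281/56 → 1/7*y**2 + 93/4*y + 647/28
  leading term y**2: no divisor's leading term divides it; move 1/7*y**2 to the remainder.
  leading term y: no divisor's leading term divides it; move 93/4*y to the remainder.
  leading term 1: no divisor's leading term divides it; move 647/28 to the remainder.
  remainder 1/7*y**2 + 93/4*y + 647/28 ≠ 0; add h_4 = 1/7*y**2 + 93/4*y + 647/28 to the basis.

S(f_1,f_3): lcm = x*y. S = -1/4*x + 9/2*y + 23/4.
  leading term x: subtract (-1/4)·f_3 from -1/4*x + 9/2*y + 23/4 → 9/2*y + 9/2
  leading term y: no divisor's leading term divides it; move 9/2*y to the remainder.
  leading term 1: no divisor's leading term divides it; move 9/2 to the remainder.
  remainder 9/2*y + 9/2 ≠ 0; add h_5 = 9/2*y + 9/2 to the basis.

S(f_2,f_3): lcm = x**2. S = -2/7*x*y + 33/7*x - 25.
  leading term x*y: subtract (-1/28)·f_1 from -2/7*x*y + 33/7*x - 25 → 65/14*x - 1/7*y - 327/14
  leading term x: subtract (65/14)·f_3 from 65/14*x - 1/7*y - 327/14 → -1/7*y - 1/7
  leading term y: subtract (-2/63)·h_5 from -1/7*y - 1/7 → 0
  remainder 0.

S(f_1,h_4): lcm = x*y**2. S = -163*x*y - 647/4*x - 1/2*y**2 + 23/4*y.
  leading term x*y: subtract (-163/8)·f_1 from -163*x*y - 647/4*x - 1/2*y**2 + 23/4*y → -405/2*x - 1/2*y**2 - 303/4*y + 3749/4
  leading term x: subtract (-405/2)·f_3 from -405/2*x - 1/2*y**2 - 303/4*y + 3749/4 → -1/2*y**2 - 303/4*y - 301/4
  leading term y**2: subtract (-7/2)·h_4 from -1/2*y**2 - 303/4*y - 301/4 → 45/8*y + 45/8
  leading term y: subtract (5/4)·h_5 from 45/8*y + 45/8 → 0
  remainder 0.

S(f_2,h_4): leading monomials are coprime, so the S-polynomial reduces to 0 (Buchberger's first criterion).
S(f_3,h_4): leading monomials are coprime, so the S-polynomial reduces to 0 (Buchberger's first criterion).
S(f_1,h_5): lcm = x*y. S = -5/4*x - 1/2*y + 23/4.
  leading term x: subtract (-5/4)·f_3 from -5/4*x - 1/2*y + 23/4 → -1/2*y - 1/2
  leading term y: subtract (-1/9)·h_5 from -1/2*y - 1/2 → 0
  remainder 0.

S(f_2,h_5): leading monomials are coprime, so the S-polynomial reduces to 0 (Buchberger's first criterion).
S(f_3,h_5): leading monomials are coprime, so the S-polynomial reduces to 0 (Buchberger's first criterion).
S(h_4,h_5): lcm = y**2. S = 647/4*y + 647/4.
  leading term y: subtract (647/18)·h_5 from 647/4*y + 647/4 → 0
  remainder 0.

Every S-polynomial of the final basis reduces to 0, so we have a Gröbner basis.
Inter-reduce: drop elements whose leading term is divisible by another's, tail-reduce, and make monic.
Reduced Gröbner basis: {x - 5, y + 1}.

The lex basis is triangular: the last element involves only y. Solving y + 1 = 0 gives y ∈ {-1}; substituting each value into the earlier elements determines the remaining variables.
  y = -1: the earlier basis element becomes x - 5 = 0, giving x = 5 — point (5, -1).
Each listed point satisfies every original equation (direct substitution).
Zero-dimensionality of the ideal guarantees finitely many solutions over ℂ.

{(5, -1)}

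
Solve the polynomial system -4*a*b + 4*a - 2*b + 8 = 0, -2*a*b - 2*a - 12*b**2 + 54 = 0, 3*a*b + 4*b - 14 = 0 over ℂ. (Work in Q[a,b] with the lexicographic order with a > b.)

Compute a lex Gröbner basis by Buchberger's algorithm.
f_1 = -4*a*b + 4*a - 2*b + 8, LT = a*b.
f_2 = -2*a*b - 2*a - 12*b**2 + 54, LT = a*b.
f_3 = 3*a*b + 4*b - 14, LT = a*b.

S(f_1,f_2): lcm = a*b. S = -2*a - 6*b**2 + 1/2*b + 25.
  leading term a: no divisor's leading term divides it; move -2*a to the remainder.
  leading term b**2: no divisor's leading term divides it; move -6*b**2 to the remainder.
  leading term b: no divisor's leading term divides it; move 1/2*b to the remainder.
  leading term 1: no divisor's leading term divides it; move 25 to the remainder.
  remainder -2*a - 6*b**2 + 1/2*b + 25 ≠ 0; add h_4 = -2*a - 6*b**2 + 1/2*b + 25 to the basis.

S(f_1,f_3): lcm = a*b. S = -a - 5/6*b + 8/3.
  leading term a: subtract (1/2)·h_4 from -a - 5/6*b + 8/3 → 3*b**2 - 13/12*b - 59/6
  leading term b**2: no divisor's leading term divides it; move 3*b**2 to the remainder.
  leading term b: no divisor's leading term divides it; move -13/12*b to the remainder.
  leading term 1: no divisor's leading term divides it; move -59/6 to the remainder.
  remainder 3*b**2 - 13/12*b - 59/6 ≠ 0; add h_5 = 3*b**2 - 13/12*b - 59/6 to the basis.

S(f_1,h_4): lcm = a*b. S = -a - 3*b**3 + 1/4*b**2 + 13*b - 2.
  leading term a: subtract (1/2)·h_4 from -a - 3*b**3 + 1/4*b**2 + 13*b - 2 → -3*b**3 + 13/4*b**2 + 51/4*b - 29/2
  leading term b**3: subtract (-b)·h_5 from -3*b**3 + 13/4*b**2 + 51/4*b - 29/2 → 13/6*b**2 + 35/12*b - 29/2
  leading term b**2: subtract (13/18)·h_5 from 13/6*b**2 + 35/12*b - 29/2 → 799/216*b - 799/108
  leading term b: no divisor's leading term divides it; move 799/216*b to the remainder.
  leading term 1: no divisor's leading term divides it; move -799/108 to the remainder.
  remainder 799/216*b - 799/108 ≠ 0; add h_6 = 799/216*b - 799/108 to the basis.

The other S-polynomials (S(f_2,f_3), S(f_2,h_4), S(f_3,h_4), S(f_1,h_5), S(f_2,h_5), S(f_3,h_5), S(h_4,h_5), S(f_1,h_6), S(f_2,h_6), S(f_3,h_6), S(h_4,h_6), S(h_5,h_6)) all reduce to 0 modulo the current basis, so we have a Gröbner basis.
Inter-reduce: drop elements whose leading term is divisible by another's, tail-reduce, and make monic.
Reduced Gröbner basis: {a - 1, b - 2}.

From the last basis element, b - 2 = 0, so b takes values in {2}. Each choice, substituted upward through the basis, yields the corresponding point(s) of the solution set.
  b = 2: the earlier basis element becomes a - 1 = 0, giving a = 1 — point (1, 2).
Check: every point annihilates each of the original generators.

{(1, 2)}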